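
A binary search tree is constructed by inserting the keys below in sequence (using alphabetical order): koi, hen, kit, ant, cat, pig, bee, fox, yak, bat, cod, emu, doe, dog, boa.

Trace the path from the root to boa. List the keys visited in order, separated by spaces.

koi hen ant cat bee boa

Insert koi: tree is empty, so koi becomes the root.
Insert hen: hen < koi → go left. Place as left child of koi.
Insert kit: kit < koi → go left; kit > hen → go right. Place as right child of hen.
Insert ant: ant < koi → go left; ant < hen → go left. Place as left child of hen.
Insert cat: cat < koi → go left; cat < hen → go left; cat > ant → go right. Place as right child of ant.
Insert pig: pig > koi → go right. Place as right child of koi.
Insert bee: bee < koi → go left; bee < hen → go left; bee > ant → go right; bee < cat → go left. Place as left child of cat.
Insert fox: fox < koi → go left; fox < hen → go left; fox > ant → go right; fox > cat → go right. Place as right child of cat.
Insert yak: yak > koi → go right; yak > pig → go right. Place as right child of pig.
Insert bat: bat < koi → go left; bat < hen → go left; bat > ant → go right; bat < cat → go left; bat < bee → go left. Place as left child of bee.
Insert cod: cod < koi → go left; cod < hen → go left; cod > ant → go right; cod > cat → go right; cod < fox → go left. Place as left child of fox.
Insert emu: emu < koi → go left; emu < hen → go left; emu > ant → go right; emu > cat → go right; emu < fox → go left; emu > cod → go right. Place as right child of cod.
Insert doe: doe < koi → go left; doe < hen → go left; doe > ant → go right; doe > cat → go right; doe < fox → go left; doe > cod → go right; doe < emu → go left. Place as left child of emu.
Insert dog: dog < koi → go left; dog < hen → go left; dog > ant → go right; dog > cat → go right; dog < fox → go left; dog > cod → go right; dog < emu → go left; dog > doe → go right. Place as right child of doe.
Insert boa: boa < koi → go left; boa < hen → go left; boa > ant → go right; boa < cat → go left; boa > bee → go right. Place as right child of bee.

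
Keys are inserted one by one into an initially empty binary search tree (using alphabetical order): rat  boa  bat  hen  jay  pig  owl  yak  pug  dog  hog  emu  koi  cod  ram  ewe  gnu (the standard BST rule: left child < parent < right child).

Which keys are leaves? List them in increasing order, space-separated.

bat cod gnu hog koi ram yak

Insert rat: tree is empty, so rat becomes the root.
Insert boa: boa < rat → go left. Place as left child of rat.
Insert bat: bat < rat → go left; bat < boa → go left. Place as left child of boa.
Insert hen: hen < rat → go left; hen > boa → go right. Place as right child of boa.
Insert jay: jay < rat → go left; jay > boa → go right; jay > hen → go right. Place as right child of hen.
Insert pig: pig < rat → go left; pig > boa → go right; pig > hen → go right; pig > jay → go right. Place as right child of jay.
Insert owl: owl < rat → go left; owl > boa → go right; owl > hen → go right; owl > jay → go right; owl < pig → go left. Place as left child of pig.
Insert yak: yak > rat → go right. Place as right child of rat.
Insert pug: pug < rat → go left; pug > boa → go right; pug > hen → go right; pug > jay → go right; pug > pig → go right. Place as right child of pig.
Insert dog: dog < rat → go left; dog > boa → go right; dog < hen → go left. Place as left child of hen.
Insert hog: hog < rat → go left; hog > boa → go right; hog > hen → go right; hog < jay → go left. Place as left child of jay.
Insert emu: emu < rat → go left; emu > boa → go right; emu < hen → go left; emu > dog → go right. Place as right child of dog.
Insert koi: koi < rat → go left; koi > boa → go right; koi > hen → go right; koi > jay → go right; koi < pig → go left; koi < owl → go left. Place as left child of owl.
Insert cod: cod < rat → go left; cod > boa → go right; cod < hen → go left; cod < dog → go left. Place as left child of dog.
Insert ram: ram < rat → go left; ram > boa → go right; ram > hen → go right; ram > jay → go right; ram > pig → go right; ram > pug → go right. Place as right child of pug.
Insert ewe: ewe < rat → go left; ewe > boa → go right; ewe < hen → go left; ewe > dog → go right; ewe > emu → go right. Place as right child of emu.
Insert gnu: gnu < rat → go left; gnu > boa → go right; gnu < hen → go left; gnu > dog → go right; gnu > emu → go right; gnu > ewe → go right. Place as right child of ewe.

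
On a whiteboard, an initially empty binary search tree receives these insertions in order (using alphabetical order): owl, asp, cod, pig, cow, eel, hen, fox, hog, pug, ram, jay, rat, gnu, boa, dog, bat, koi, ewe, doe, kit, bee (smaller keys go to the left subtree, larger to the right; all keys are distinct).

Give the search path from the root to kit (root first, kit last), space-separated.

Insert owl: tree is empty, so owl becomes the root.
Insert asp: asp < owl → go left. Place as left child of owl.
Insert cod: cod < owl → go left; cod > asp → go right. Place as right child of asp.
Insert pig: pig > owl → go right. Place as right child of owl.
Insert cow: cow < owl → go left; cow > asp → go right; cow > cod → go right. Place as right child of cod.
Insert eel: eel < owl → go left; eel > asp → go right; eel > cod → go right; eel > cow → go right. Place as right child of cow.
Insert hen: hen < owl → go left; hen > asp → go right; hen > cod → go right; hen > cow → go right; hen > eel → go right. Place as right child of eel.
Insert fox: fox < owl → go left; fox > asp → go right; fox > cod → go right; fox > cow → go right; fox > eel → go right; fox < hen → go left. Place as left child of hen.
Insert hog: hog < owl → go left; hog > asp → go right; hog > cod → go right; hog > cow → go right; hog > eel → go right; hog > hen → go right. Place as right child of hen.
Insert pug: pug > owl → go right; pug > pig → go right. Place as right child of pig.
Insert ram: ram > owl → go right; ram > pig → go right; ram > pug → go right. Place as right child of pug.
Insert jay: jay < owl → go left; jay > asp → go right; jay > cod → go right; jay > cow → go right; jay > eel → go right; jay > hen → go right; jay > hog → go right. Place as right child of hog.
Insert rat: rat > owl → go right; rat > pig → go right; rat > pug → go right; rat > ram → go right. Place as right child of ram.
Insert gnu: gnu < owl → go left; gnu > asp → go right; gnu > cod → go right; gnu > cow → go right; gnu > eel → go right; gnu < hen → go left; gnu > fox → go right. Place as right child of fox.
Insert boa: boa < owl → go left; boa > asp → go right; boa < cod → go left. Place as left child of cod.
Insert dog: dog < owl → go left; dog > asp → go right; dog > cod → go right; dog > cow → go right; dog < eel → go left. Place as left child of eel.
Insert bat: bat < owl → go left; bat > asp → go right; bat < cod → go left; bat < boa → go left. Place as left child of boa.
Insert koi: koi < owl → go left; koi > asp → go right; koi > cod → go right; koi > cow → go right; koi > eel → go right; koi > hen → go right; koi > hog → go right; koi > jay → go right. Place as right child of jay.
Insert ewe: ewe < owl → go left; ewe > asp → go right; ewe > cod → go right; ewe > cow → go right; ewe > eel → go right; ewe < hen → go left; ewe < fox → go left. Place as left child of fox.
Insert doe: doe < owl → go left; doe > asp → go right; doe > cod → go right; doe > cow → go right; doe < eel → go left; doe < dog → go left. Place as left child of dog.
Insert kit: kit < owl → go left; kit > asp → go right; kit > cod → go right; kit > cow → go right; kit > eel → go right; kit > hen → go right; kit > hog → go right; kit > jay → go right; kit < koi → go left. Place as left child of koi.
Insert bee: bee < owl → go left; bee > asp → go right; bee < cod → go left; bee < boa → go left; bee > bat → go right. Place as right child of bat.

owl asp cod cow eel hen hog jay koi kit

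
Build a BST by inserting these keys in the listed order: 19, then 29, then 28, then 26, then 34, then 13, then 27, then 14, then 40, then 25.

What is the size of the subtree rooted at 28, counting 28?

19: root
29: right child of 19 (depth 1)
28: left child of 29 (depth 2)
26: left child of 28 (depth 3)
34: right child of 29 (depth 2)
13: left child of 19 (depth 1)
27: right child of 26 (depth 4)
14: right child of 13 (depth 2)
40: right child of 34 (depth 3)
25: left child of 26 (depth 4)

Subtree rooted at 28 contains: 28, 26, 25, 27 — 4 nodes.

4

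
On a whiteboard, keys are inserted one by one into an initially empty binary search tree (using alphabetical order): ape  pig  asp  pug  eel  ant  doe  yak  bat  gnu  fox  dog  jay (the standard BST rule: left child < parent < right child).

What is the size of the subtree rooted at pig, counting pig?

ape: root
pig: right child of ape (depth 1)
asp: left child of pig (depth 2)
pug: right child of pig (depth 2)
eel: right child of asp (depth 3)
ant: left child of ape (depth 1)
doe: left child of eel (depth 4)
yak: right child of pug (depth 3)
bat: left child of doe (depth 5)
gnu: right child of eel (depth 4)
fox: left child of gnu (depth 5)
dog: right child of doe (depth 5)
jay: right child of gnu (depth 5)

Subtree rooted at pig contains: pig, asp, eel, doe, bat, dog, gnu, fox, jay, pug, yak — 11 nodes.

11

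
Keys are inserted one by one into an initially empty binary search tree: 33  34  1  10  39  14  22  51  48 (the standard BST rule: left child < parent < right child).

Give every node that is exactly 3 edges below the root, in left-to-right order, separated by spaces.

14 51

33: root
34: right child of 33 (depth 1)
1: left child of 33 (depth 1)
10: right child of 1 (depth 2)
39: right child of 34 (depth 2)
14: right child of 10 (depth 3)
22: right child of 14 (depth 4)
51: right child of 39 (depth 3)
48: left child of 51 (depth 4)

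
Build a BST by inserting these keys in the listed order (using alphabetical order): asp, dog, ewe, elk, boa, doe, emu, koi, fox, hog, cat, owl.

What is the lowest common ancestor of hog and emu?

ewe

asp: root
dog: right child of asp (depth 1)
ewe: right child of dog (depth 2)
elk: left child of ewe (depth 3)
boa: left child of dog (depth 2)
doe: right child of boa (depth 3)
emu: right child of elk (depth 4)
koi: right child of ewe (depth 3)
fox: left child of koi (depth 4)
hog: right child of fox (depth 5)
cat: left child of doe (depth 4)
owl: right child of koi (depth 4)

Path to hog: asp → dog → ewe → koi → fox → hog
Path to emu: asp → dog → ewe → elk → emu
The paths share a prefix ending at ewe, then split left and right.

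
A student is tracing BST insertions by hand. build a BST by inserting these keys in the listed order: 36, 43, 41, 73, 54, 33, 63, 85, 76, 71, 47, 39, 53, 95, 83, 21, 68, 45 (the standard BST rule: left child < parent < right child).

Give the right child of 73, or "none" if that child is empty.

85

Resulting structure (node: left, right):
  36: L=33, R=43
  43: L=41, R=73
  41: L=39, R=–
  73: L=54, R=85
  54: L=47, R=63
  33: L=21, R=–
  63: L=–, R=71
  85: L=76, R=95
  76: L=–, R=83
  71: L=68, R=–
  47: L=45, R=53
  39: L=–, R=–
  53: L=–, R=–
  95: L=–, R=–
  83: L=–, R=–
  21: L=–, R=–
  68: L=–, R=–
  45: L=–, R=–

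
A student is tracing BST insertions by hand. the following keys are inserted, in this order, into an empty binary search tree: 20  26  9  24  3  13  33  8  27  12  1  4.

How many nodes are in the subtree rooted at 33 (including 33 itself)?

2

20: root
26: right child of 20 (depth 1)
9: left child of 20 (depth 1)
24: left child of 26 (depth 2)
3: left child of 9 (depth 2)
13: right child of 9 (depth 2)
33: right child of 26 (depth 2)
8: right child of 3 (depth 3)
27: left child of 33 (depth 3)
12: left child of 13 (depth 3)
1: left child of 3 (depth 3)
4: left child of 8 (depth 4)

Subtree rooted at 33 contains: 33, 27 — 2 nodes.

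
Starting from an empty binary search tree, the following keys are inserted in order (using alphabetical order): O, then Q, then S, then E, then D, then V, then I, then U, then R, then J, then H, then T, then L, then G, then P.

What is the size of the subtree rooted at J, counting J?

Insert O: tree is empty, so O becomes the root.
Insert Q: Q > O → go right. Place as right child of O.
Insert S: S > O → go right; S > Q → go right. Place as right child of Q.
Insert E: E < O → go left. Place as left child of O.
Insert D: D < O → go left; D < E → go left. Place as left child of E.
Insert V: V > O → go right; V > Q → go right; V > S → go right. Place as right child of S.
Insert I: I < O → go left; I > E → go right. Place as right child of E.
Insert U: U > O → go right; U > Q → go right; U > S → go right; U < V → go left. Place as left child of V.
Insert R: R > O → go right; R > Q → go right; R < S → go left. Place as left child of S.
Insert J: J < O → go left; J > E → go right; J > I → go right. Place as right child of I.
Insert H: H < O → go left; H > E → go right; H < I → go left. Place as left child of I.
Insert T: T > O → go right; T > Q → go right; T > S → go right; T < V → go left; T < U → go left. Place as left child of U.
Insert L: L < O → go left; L > E → go right; L > I → go right; L > J → go right. Place as right child of J.
Insert G: G < O → go left; G > E → go right; G < I → go left; G < H → go left. Place as left child of H.
Insert P: P > O → go right; P < Q → go left. Place as left child of Q.

Subtree rooted at J contains: J, L — 2 nodes.

2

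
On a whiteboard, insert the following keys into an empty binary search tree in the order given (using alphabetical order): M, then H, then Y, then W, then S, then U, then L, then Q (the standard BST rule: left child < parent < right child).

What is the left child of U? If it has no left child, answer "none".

none

Insert M: tree is empty, so M becomes the root.
Insert H: H < M → go left. Place as left child of M.
Insert Y: Y > M → go right. Place as right child of M.
Insert W: W > M → go right; W < Y → go left. Place as left child of Y.
Insert S: S > M → go right; S < Y → go left; S < W → go left. Place as left child of W.
Insert U: U > M → go right; U < Y → go left; U < W → go left; U > S → go right. Place as right child of S.
Insert L: L < M → go left; L > H → go right. Place as right child of H.
Insert Q: Q > M → go right; Q < Y → go left; Q < W → go left; Q < S → go left. Place as left child of S.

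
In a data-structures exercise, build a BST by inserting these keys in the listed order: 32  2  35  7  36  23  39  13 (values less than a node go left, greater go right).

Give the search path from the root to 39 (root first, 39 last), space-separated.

32 35 36 39

Insert 32: tree is empty, so 32 becomes the root.
Insert 2: 2 < 32 → go left. Place as left child of 32.
Insert 35: 35 > 32 → go right. Place as right child of 32.
Insert 7: 7 < 32 → go left; 7 > 2 → go right. Place as right child of 2.
Insert 36: 36 > 32 → go right; 36 > 35 → go right. Place as right child of 35.
Insert 23: 23 < 32 → go left; 23 > 2 → go right; 23 > 7 → go right. Place as right child of 7.
Insert 39: 39 > 32 → go right; 39 > 35 → go right; 39 > 36 → go right. Place as right child of 36.
Insert 13: 13 < 32 → go left; 13 > 2 → go right; 13 > 7 → go right; 13 < 23 → go left. Place as left child of 23.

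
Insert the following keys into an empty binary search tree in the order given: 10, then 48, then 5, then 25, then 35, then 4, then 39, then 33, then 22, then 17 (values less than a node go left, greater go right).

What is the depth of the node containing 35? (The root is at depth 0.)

3

10: root
48: right child of 10 (depth 1)
5: left child of 10 (depth 1)
25: left child of 48 (depth 2)
35: right child of 25 (depth 3)
4: left child of 5 (depth 2)
39: right child of 35 (depth 4)
33: left child of 35 (depth 4)
22: left child of 25 (depth 3)
17: left child of 22 (depth 4)

Path to 35: 10 → 48 → 25 → 35, which is 3 edges.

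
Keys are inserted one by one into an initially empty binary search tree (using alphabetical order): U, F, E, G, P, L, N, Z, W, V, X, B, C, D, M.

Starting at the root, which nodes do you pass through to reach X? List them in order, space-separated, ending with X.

U Z W X

U: root
F: left child of U (depth 1)
E: left child of F (depth 2)
G: right child of F (depth 2)
P: right child of G (depth 3)
L: left child of P (depth 4)
N: right child of L (depth 5)
Z: right child of U (depth 1)
W: left child of Z (depth 2)
V: left child of W (depth 3)
X: right child of W (depth 3)
B: left child of E (depth 3)
C: right child of B (depth 4)
D: right child of C (depth 5)
M: left child of N (depth 6)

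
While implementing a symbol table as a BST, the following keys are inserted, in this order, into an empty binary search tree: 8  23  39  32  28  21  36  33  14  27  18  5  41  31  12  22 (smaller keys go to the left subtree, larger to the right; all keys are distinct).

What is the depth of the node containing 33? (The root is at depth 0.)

8: root
23: right child of 8 (depth 1)
39: right child of 23 (depth 2)
32: left child of 39 (depth 3)
28: left child of 32 (depth 4)
21: left child of 23 (depth 2)
36: right child of 32 (depth 4)
33: left child of 36 (depth 5)
14: left child of 21 (depth 3)
27: left child of 28 (depth 5)
18: right child of 14 (depth 4)
5: left child of 8 (depth 1)
41: right child of 39 (depth 3)
31: right child of 28 (depth 5)
12: left child of 14 (depth 4)
22: right child of 21 (depth 3)

Path to 33: 8 → 23 → 39 → 32 → 36 → 33, which is 5 edges.

5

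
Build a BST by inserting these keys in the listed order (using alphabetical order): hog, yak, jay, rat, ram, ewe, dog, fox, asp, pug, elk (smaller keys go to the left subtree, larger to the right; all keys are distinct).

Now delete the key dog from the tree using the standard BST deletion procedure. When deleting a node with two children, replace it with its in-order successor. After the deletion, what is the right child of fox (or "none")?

Resulting structure (node: left, right):
  hog: L=ewe, R=yak
  yak: L=jay, R=–
  jay: L=–, R=rat
  rat: L=ram, R=–
  ram: L=pug, R=–
  ewe: L=dog, R=fox
  dog: L=asp, R=elk
  fox: L=–, R=–
  asp: L=–, R=–
  pug: L=–, R=–
  elk: L=–, R=–

Delete dog (two children — replace with in-order successor).
After deletion, fox's right child: none.

none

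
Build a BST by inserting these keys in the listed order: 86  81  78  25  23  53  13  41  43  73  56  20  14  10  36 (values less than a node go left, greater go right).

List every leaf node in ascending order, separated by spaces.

Insert 86: tree is empty, so 86 becomes the root.
Insert 81: 81 < 86 → go left. Place as left child of 86.
Insert 78: 78 < 86 → go left; 78 < 81 → go left. Place as left child of 81.
Insert 25: 25 < 86 → go left; 25 < 81 → go left; 25 < 78 → go left. Place as left child of 78.
Insert 23: 23 < 86 → go left; 23 < 81 → go left; 23 < 78 → go left; 23 < 25 → go left. Place as left child of 25.
Insert 53: 53 < 86 → go left; 53 < 81 → go left; 53 < 78 → go left; 53 > 25 → go right. Place as right child of 25.
Insert 13: 13 < 86 → go left; 13 < 81 → go left; 13 < 78 → go left; 13 < 25 → go left; 13 < 23 → go left. Place as left child of 23.
Insert 41: 41 < 86 → go left; 41 < 81 → go left; 41 < 78 → go left; 41 > 25 → go right; 41 < 53 → go left. Place as left child of 53.
Insert 43: 43 < 86 → go left; 43 < 81 → go left; 43 < 78 → go left; 43 > 25 → go right; 43 < 53 → go left; 43 > 41 → go right. Place as right child of 41.
Insert 73: 73 < 86 → go left; 73 < 81 → go left; 73 < 78 → go left; 73 > 25 → go right; 73 > 53 → go right. Place as right child of 53.
Insert 56: 56 < 86 → go left; 56 < 81 → go left; 56 < 78 → go left; 56 > 25 → go right; 56 > 53 → go right; 56 < 73 → go left. Place as left child of 73.
Insert 20: 20 < 86 → go left; 20 < 81 → go left; 20 < 78 → go left; 20 < 25 → go left; 20 < 23 → go left; 20 > 13 → go right. Place as right child of 13.
Insert 14: 14 < 86 → go left; 14 < 81 → go left; 14 < 78 → go left; 14 < 25 → go left; 14 < 23 → go left; 14 > 13 → go right; 14 < 20 → go left. Place as left child of 20.
Insert 10: 10 < 86 → go left; 10 < 81 → go left; 10 < 78 → go left; 10 < 25 → go left; 10 < 23 → go left; 10 < 13 → go left. Place as left child of 13.
Insert 36: 36 < 86 → go left; 36 < 81 → go left; 36 < 78 → go left; 36 > 25 → go right; 36 < 53 → go left; 36 < 41 → go left. Place as left child of 41.

10 14 36 43 56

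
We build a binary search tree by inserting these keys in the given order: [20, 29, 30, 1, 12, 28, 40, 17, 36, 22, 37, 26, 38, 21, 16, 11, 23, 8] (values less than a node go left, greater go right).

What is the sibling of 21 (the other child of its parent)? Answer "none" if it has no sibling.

20: root
29: right child of 20 (depth 1)
30: right child of 29 (depth 2)
1: left child of 20 (depth 1)
12: right child of 1 (depth 2)
28: left child of 29 (depth 2)
40: right child of 30 (depth 3)
17: right child of 12 (depth 3)
36: left child of 40 (depth 4)
22: left child of 28 (depth 3)
37: right child of 36 (depth 5)
26: right child of 22 (depth 4)
38: right child of 37 (depth 6)
21: left child of 22 (depth 4)
16: left child of 17 (depth 4)
11: left child of 12 (depth 3)
23: left child of 26 (depth 5)
8: left child of 11 (depth 4)

21's parent is 22; the other child of 22 is 26.

26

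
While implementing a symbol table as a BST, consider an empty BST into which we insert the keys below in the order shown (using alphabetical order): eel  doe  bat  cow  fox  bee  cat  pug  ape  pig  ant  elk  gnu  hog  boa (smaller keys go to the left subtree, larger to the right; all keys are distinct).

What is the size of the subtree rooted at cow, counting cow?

eel: root
doe: left child of eel (depth 1)
bat: left child of doe (depth 2)
cow: right child of bat (depth 3)
fox: right child of eel (depth 1)
bee: left child of cow (depth 4)
cat: right child of bee (depth 5)
pug: right child of fox (depth 2)
ape: left child of bat (depth 3)
pig: left child of pug (depth 3)
ant: left child of ape (depth 4)
elk: left child of fox (depth 2)
gnu: left child of pig (depth 4)
hog: right child of gnu (depth 5)
boa: left child of cat (depth 6)

Subtree rooted at cow contains: cow, bee, cat, boa — 4 nodes.

4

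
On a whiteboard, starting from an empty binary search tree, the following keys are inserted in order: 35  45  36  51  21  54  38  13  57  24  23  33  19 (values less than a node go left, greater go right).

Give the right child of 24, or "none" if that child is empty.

33

35: root
45: right child of 35 (depth 1)
36: left child of 45 (depth 2)
51: right child of 45 (depth 2)
21: left child of 35 (depth 1)
54: right child of 51 (depth 3)
38: right child of 36 (depth 3)
13: left child of 21 (depth 2)
57: right child of 54 (depth 4)
24: right child of 21 (depth 2)
23: left child of 24 (depth 3)
33: right child of 24 (depth 3)
19: right child of 13 (depth 3)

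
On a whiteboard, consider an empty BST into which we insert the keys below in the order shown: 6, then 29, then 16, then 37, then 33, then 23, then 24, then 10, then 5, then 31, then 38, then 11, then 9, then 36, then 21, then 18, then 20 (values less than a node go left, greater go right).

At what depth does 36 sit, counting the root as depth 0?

4

Insert 6: tree is empty, so 6 becomes the root.
Insert 29: 29 > 6 → go right. Place as right child of 6.
Insert 16: 16 > 6 → go right; 16 < 29 → go left. Place as left child of 29.
Insert 37: 37 > 6 → go right; 37 > 29 → go right. Place as right child of 29.
Insert 33: 33 > 6 → go right; 33 > 29 → go right; 33 < 37 → go left. Place as left child of 37.
Insert 23: 23 > 6 → go right; 23 < 29 → go left; 23 > 16 → go right. Place as right child of 16.
Insert 24: 24 > 6 → go right; 24 < 29 → go left; 24 > 16 → go right; 24 > 23 → go right. Place as right child of 23.
Insert 10: 10 > 6 → go right; 10 < 29 → go left; 10 < 16 → go left. Place as left child of 16.
Insert 5: 5 < 6 → go left. Place as left child of 6.
Insert 31: 31 > 6 → go right; 31 > 29 → go right; 31 < 37 → go left; 31 < 33 → go left. Place as left child of 33.
Insert 38: 38 > 6 → go right; 38 > 29 → go right; 38 > 37 → go right. Place as right child of 37.
Insert 11: 11 > 6 → go right; 11 < 29 → go left; 11 < 16 → go left; 11 > 10 → go right. Place as right child of 10.
Insert 9: 9 > 6 → go right; 9 < 29 → go left; 9 < 16 → go left; 9 < 10 → go left. Place as left child of 10.
Insert 36: 36 > 6 → go right; 36 > 29 → go right; 36 < 37 → go left; 36 > 33 → go right. Place as right child of 33.
Insert 21: 21 > 6 → go right; 21 < 29 → go left; 21 > 16 → go right; 21 < 23 → go left. Place as left child of 23.
Insert 18: 18 > 6 → go right; 18 < 29 → go left; 18 > 16 → go right; 18 < 23 → go left; 18 < 21 → go left. Place as left child of 21.
Insert 20: 20 > 6 → go right; 20 < 29 → go left; 20 > 16 → go right; 20 < 23 → go left; 20 < 21 → go left; 20 > 18 → go right. Place as right child of 18.

Path to 36: 6 → 29 → 37 → 33 → 36, which is 4 edges.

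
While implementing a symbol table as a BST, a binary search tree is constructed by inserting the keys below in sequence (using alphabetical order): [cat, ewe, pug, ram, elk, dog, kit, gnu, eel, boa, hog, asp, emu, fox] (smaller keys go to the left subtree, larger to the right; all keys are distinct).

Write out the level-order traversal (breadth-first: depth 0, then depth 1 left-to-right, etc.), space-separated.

Insert cat: tree is empty, so cat becomes the root.
Insert ewe: ewe > cat → go right. Place as right child of cat.
Insert pug: pug > cat → go right; pug > ewe → go right. Place as right child of ewe.
Insert ram: ram > cat → go right; ram > ewe → go right; ram > pug → go right. Place as right child of pug.
Insert elk: elk > cat → go right; elk < ewe → go left. Place as left child of ewe.
Insert dog: dog > cat → go right; dog < ewe → go left; dog < elk → go left. Place as left child of elk.
Insert kit: kit > cat → go right; kit > ewe → go right; kit < pug → go left. Place as left child of pug.
Insert gnu: gnu > cat → go right; gnu > ewe → go right; gnu < pug → go left; gnu < kit → go left. Place as left child of kit.
Insert eel: eel > cat → go right; eel < ewe → go left; eel < elk → go left; eel > dog → go right. Place as right child of dog.
Insert boa: boa < cat → go left. Place as left child of cat.
Insert hog: hog > cat → go right; hog > ewe → go right; hog < pug → go left; hog < kit → go left; hog > gnu → go right. Place as right child of gnu.
Insert asp: asp < cat → go left; asp < boa → go left. Place as left child of boa.
Insert emu: emu > cat → go right; emu < ewe → go left; emu > elk → go right. Place as right child of elk.
Insert fox: fox > cat → go right; fox > ewe → go right; fox < pug → go left; fox < kit → go left; fox < gnu → go left. Place as left child of gnu.

cat boa ewe asp elk pug dog emu kit ram eel gnu fox hog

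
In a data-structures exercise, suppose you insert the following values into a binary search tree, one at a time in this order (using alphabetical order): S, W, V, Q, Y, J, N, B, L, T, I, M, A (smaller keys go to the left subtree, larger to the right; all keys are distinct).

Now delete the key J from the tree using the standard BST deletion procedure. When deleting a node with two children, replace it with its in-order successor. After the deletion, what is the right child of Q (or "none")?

S: root
W: right child of S (depth 1)
V: left child of W (depth 2)
Q: left child of S (depth 1)
Y: right child of W (depth 2)
J: left child of Q (depth 2)
N: right child of J (depth 3)
B: left child of J (depth 3)
L: left child of N (depth 4)
T: left child of V (depth 3)
I: right child of B (depth 4)
M: right child of L (depth 5)
A: left child of B (depth 4)

Delete J (two children — replace with in-order successor).
After deletion, Q's right child: none.

none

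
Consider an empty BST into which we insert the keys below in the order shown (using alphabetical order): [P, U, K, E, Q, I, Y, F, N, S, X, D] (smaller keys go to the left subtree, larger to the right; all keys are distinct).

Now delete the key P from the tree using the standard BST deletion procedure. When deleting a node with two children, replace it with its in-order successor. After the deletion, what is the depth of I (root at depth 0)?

3

Resulting structure (node: left, right):
  P: L=K, R=U
  U: L=Q, R=Y
  K: L=E, R=N
  E: L=D, R=I
  Q: L=–, R=S
  I: L=F, R=–
  Y: L=X, R=–
  F: L=–, R=–
  N: L=–, R=–
  S: L=–, R=–
  X: L=–, R=–
  D: L=–, R=–

Delete P (two children — replace with in-order successor).
After deletion, path to I: Q → K → E → I.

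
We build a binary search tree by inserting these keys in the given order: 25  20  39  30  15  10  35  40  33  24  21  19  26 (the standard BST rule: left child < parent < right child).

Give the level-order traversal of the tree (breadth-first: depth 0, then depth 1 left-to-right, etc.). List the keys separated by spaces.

25: root
20: left child of 25 (depth 1)
39: right child of 25 (depth 1)
30: left child of 39 (depth 2)
15: left child of 20 (depth 2)
10: left child of 15 (depth 3)
35: right child of 30 (depth 3)
40: right child of 39 (depth 2)
33: left child of 35 (depth 4)
24: right child of 20 (depth 2)
21: left child of 24 (depth 3)
19: right child of 15 (depth 3)
26: left child of 30 (depth 3)

25 20 39 15 24 30 40 10 19 21 26 35 33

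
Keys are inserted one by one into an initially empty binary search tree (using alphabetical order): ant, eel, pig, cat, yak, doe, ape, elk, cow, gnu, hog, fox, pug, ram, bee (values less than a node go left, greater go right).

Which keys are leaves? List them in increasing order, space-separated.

bee cow fox hog ram

ant: root
eel: right child of ant (depth 1)
pig: right child of eel (depth 2)
cat: left child of eel (depth 2)
yak: right child of pig (depth 3)
doe: right child of cat (depth 3)
ape: left child of cat (depth 3)
elk: left child of pig (depth 3)
cow: left child of doe (depth 4)
gnu: right child of elk (depth 4)
hog: right child of gnu (depth 5)
fox: left child of gnu (depth 5)
pug: left child of yak (depth 4)
ram: right child of pug (depth 5)
bee: right child of ape (depth 4)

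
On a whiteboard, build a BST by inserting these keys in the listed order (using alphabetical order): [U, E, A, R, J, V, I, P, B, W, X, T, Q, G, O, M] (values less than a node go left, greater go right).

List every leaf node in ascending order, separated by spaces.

Insert U: tree is empty, so U becomes the root.
Insert E: E < U → go left. Place as left child of U.
Insert A: A < U → go left; A < E → go left. Place as left child of E.
Insert R: R < U → go left; R > E → go right. Place as right child of E.
Insert J: J < U → go left; J > E → go right; J < R → go left. Place as left child of R.
Insert V: V > U → go right. Place as right child of U.
Insert I: I < U → go left; I > E → go right; I < R → go left; I < J → go left. Place as left child of J.
Insert P: P < U → go left; P > E → go right; P < R → go left; P > J → go right. Place as right child of J.
Insert B: B < U → go left; B < E → go left; B > A → go right. Place as right child of A.
Insert W: W > U → go right; W > V → go right. Place as right child of V.
Insert X: X > U → go right; X > V → go right; X > W → go right. Place as right child of W.
Insert T: T < U → go left; T > E → go right; T > R → go right. Place as right child of R.
Insert Q: Q < U → go left; Q > E → go right; Q < R → go left; Q > J → go right; Q > P → go right. Place as right child of P.
Insert G: G < U → go left; G > E → go right; G < R → go left; G < J → go left; G < I → go left. Place as left child of I.
Insert O: O < U → go left; O > E → go right; O < R → go left; O > J → go right; O < P → go left. Place as left child of P.
Insert M: M < U → go left; M > E → go right; M < R → go left; M > J → go right; M < P → go left; M < O → go left. Place as left child of O.

B G M Q T X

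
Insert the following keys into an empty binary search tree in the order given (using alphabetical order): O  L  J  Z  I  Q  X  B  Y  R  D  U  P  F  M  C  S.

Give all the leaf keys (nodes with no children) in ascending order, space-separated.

C F M P S Y

Insert O: tree is empty, so O becomes the root.
Insert L: L < O → go left. Place as left child of O.
Insert J: J < O → go left; J < L → go left. Place as left child of L.
Insert Z: Z > O → go right. Place as right child of O.
Insert I: I < O → go left; I < L → go left; I < J → go left. Place as left child of J.
Insert Q: Q > O → go right; Q < Z → go left. Place as left child of Z.
Insert X: X > O → go right; X < Z → go left; X > Q → go right. Place as right child of Q.
Insert B: B < O → go left; B < L → go left; B < J → go left; B < I → go left. Place as left child of I.
Insert Y: Y > O → go right; Y < Z → go left; Y > Q → go right; Y > X → go right. Place as right child of X.
Insert R: R > O → go right; R < Z → go left; R > Q → go right; R < X → go left. Place as left child of X.
Insert D: D < O → go left; D < L → go left; D < J → go left; D < I → go left; D > B → go right. Place as right child of B.
Insert U: U > O → go right; U < Z → go left; U > Q → go right; U < X → go left; U > R → go right. Place as right child of R.
Insert P: P > O → go right; P < Z → go left; P < Q → go left. Place as left child of Q.
Insert F: F < O → go left; F < L → go left; F < J → go left; F < I → go left; F > B → go right; F > D → go right. Place as right child of D.
Insert M: M < O → go left; M > L → go right. Place as right child of L.
Insert C: C < O → go left; C < L → go left; C < J → go left; C < I → go left; C > B → go right; C < D → go left. Place as left child of D.
Insert S: S > O → go right; S < Z → go left; S > Q → go right; S < X → go left; S > R → go right; S < U → go left. Place as left child of U.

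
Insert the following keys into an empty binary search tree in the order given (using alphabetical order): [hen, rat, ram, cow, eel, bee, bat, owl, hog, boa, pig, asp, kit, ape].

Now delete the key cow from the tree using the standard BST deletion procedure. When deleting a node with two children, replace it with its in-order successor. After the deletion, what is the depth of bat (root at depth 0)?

3

Insert hen: tree is empty, so hen becomes the root.
Insert rat: rat > hen → go right. Place as right child of hen.
Insert ram: ram > hen → go right; ram < rat → go left. Place as left child of rat.
Insert cow: cow < hen → go left. Place as left child of hen.
Insert eel: eel < hen → go left; eel > cow → go right. Place as right child of cow.
Insert bee: bee < hen → go left; bee < cow → go left. Place as left child of cow.
Insert bat: bat < hen → go left; bat < cow → go left; bat < bee → go left. Place as left child of bee.
Insert owl: owl > hen → go right; owl < rat → go left; owl < ram → go left. Place as left child of ram.
Insert hog: hog > hen → go right; hog < rat → go left; hog < ram → go left; hog < owl → go left. Place as left child of owl.
Insert boa: boa < hen → go left; boa < cow → go left; boa > bee → go right. Place as right child of bee.
Insert pig: pig > hen → go right; pig < rat → go left; pig < ram → go left; pig > owl → go right. Place as right child of owl.
Insert asp: asp < hen → go left; asp < cow → go left; asp < bee → go left; asp < bat → go left. Place as left child of bat.
Insert kit: kit > hen → go right; kit < rat → go left; kit < ram → go left; kit < owl → go left; kit > hog → go right. Place as right child of hog.
Insert ape: ape < hen → go left; ape < cow → go left; ape < bee → go left; ape < bat → go left; ape < asp → go left. Place as left child of asp.

Delete cow (two children — replace with in-order successor).
After deletion, path to bat: hen → eel → bee → bat.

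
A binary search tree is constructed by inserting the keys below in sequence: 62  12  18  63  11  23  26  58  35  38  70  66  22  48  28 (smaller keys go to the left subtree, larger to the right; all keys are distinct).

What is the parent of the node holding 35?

Insert 62: tree is empty, so 62 becomes the root.
Insert 12: 12 < 62 → go left. Place as left child of 62.
Insert 18: 18 < 62 → go left; 18 > 12 → go right. Place as right child of 12.
Insert 63: 63 > 62 → go right. Place as right child of 62.
Insert 11: 11 < 62 → go left; 11 < 12 → go left. Place as left child of 12.
Insert 23: 23 < 62 → go left; 23 > 12 → go right; 23 > 18 → go right. Place as right child of 18.
Insert 26: 26 < 62 → go left; 26 > 12 → go right; 26 > 18 → go right; 26 > 23 → go right. Place as right child of 23.
Insert 58: 58 < 62 → go left; 58 > 12 → go right; 58 > 18 → go right; 58 > 23 → go right; 58 > 26 → go right. Place as right child of 26.
Insert 35: 35 < 62 → go left; 35 > 12 → go right; 35 > 18 → go right; 35 > 23 → go right; 35 > 26 → go right; 35 < 58 → go left. Place as left child of 58.
Insert 38: 38 < 62 → go left; 38 > 12 → go right; 38 > 18 → go right; 38 > 23 → go right; 38 > 26 → go right; 38 < 58 → go left; 38 > 35 → go right. Place as right child of 35.
Insert 70: 70 > 62 → go right; 70 > 63 → go right. Place as right child of 63.
Insert 66: 66 > 62 → go right; 66 > 63 → go right; 66 < 70 → go left. Place as left child of 70.
Insert 22: 22 < 62 → go left; 22 > 12 → go right; 22 > 18 → go right; 22 < 23 → go left. Place as left child of 23.
Insert 48: 48 < 62 → go left; 48 > 12 → go right; 48 > 18 → go right; 48 > 23 → go right; 48 > 26 → go right; 48 < 58 → go left; 48 > 35 → go right; 48 > 38 → go right. Place as right child of 38.
Insert 28: 28 < 62 → go left; 28 > 12 → go right; 28 > 18 → go right; 28 > 23 → go right; 28 > 26 → go right; 28 < 58 → go left; 28 < 35 → go left. Place as left child of 35.

58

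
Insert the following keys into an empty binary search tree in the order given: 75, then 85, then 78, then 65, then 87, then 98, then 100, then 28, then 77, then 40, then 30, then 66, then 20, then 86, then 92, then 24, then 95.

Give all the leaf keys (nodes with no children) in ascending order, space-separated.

24 30 66 77 86 95 100

Insert 75: tree is empty, so 75 becomes the root.
Insert 85: 85 > 75 → go right. Place as right child of 75.
Insert 78: 78 > 75 → go right; 78 < 85 → go left. Place as left child of 85.
Insert 65: 65 < 75 → go left. Place as left child of 75.
Insert 87: 87 > 75 → go right; 87 > 85 → go right. Place as right child of 85.
Insert 98: 98 > 75 → go right; 98 > 85 → go right; 98 > 87 → go right. Place as right child of 87.
Insert 100: 100 > 75 → go right; 100 > 85 → go right; 100 > 87 → go right; 100 > 98 → go right. Place as right child of 98.
Insert 28: 28 < 75 → go left; 28 < 65 → go left. Place as left child of 65.
Insert 77: 77 > 75 → go right; 77 < 85 → go left; 77 < 78 → go left. Place as left child of 78.
Insert 40: 40 < 75 → go left; 40 < 65 → go left; 40 > 28 → go right. Place as right child of 28.
Insert 30: 30 < 75 → go left; 30 < 65 → go left; 30 > 28 → go right; 30 < 40 → go left. Place as left child of 40.
Insert 66: 66 < 75 → go left; 66 > 65 → go right. Place as right child of 65.
Insert 20: 20 < 75 → go left; 20 < 65 → go left; 20 < 28 → go left. Place as left child of 28.
Insert 86: 86 > 75 → go right; 86 > 85 → go right; 86 < 87 → go left. Place as left child of 87.
Insert 92: 92 > 75 → go right; 92 > 85 → go right; 92 > 87 → go right; 92 < 98 → go left. Place as left child of 98.
Insert 24: 24 < 75 → go left; 24 < 65 → go left; 24 < 28 → go left; 24 > 20 → go right. Place as right child of 20.
Insert 95: 95 > 75 → go right; 95 > 85 → go right; 95 > 87 → go right; 95 < 98 → go left; 95 > 92 → go right. Place as right child of 92.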